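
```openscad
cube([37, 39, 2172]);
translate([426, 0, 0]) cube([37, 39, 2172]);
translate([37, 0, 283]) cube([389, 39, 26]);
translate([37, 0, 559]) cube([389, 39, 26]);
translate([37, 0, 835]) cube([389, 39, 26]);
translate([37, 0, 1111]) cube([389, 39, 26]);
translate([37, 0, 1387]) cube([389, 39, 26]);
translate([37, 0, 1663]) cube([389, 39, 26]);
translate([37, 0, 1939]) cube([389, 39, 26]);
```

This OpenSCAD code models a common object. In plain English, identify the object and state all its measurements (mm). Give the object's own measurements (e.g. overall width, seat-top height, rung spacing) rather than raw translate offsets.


A straight ladder. Two 37×39 mm vertical rails, 2172 mm tall, stand 463 mm apart (outside-to-outside) with their front faces coplanar on the −y side. 7 rungs, each 39 mm deep and 26 mm tall, span between the inner faces of the rails, front faces flush with the rails. The lowest rung's underside is at z = 283 mm and rungs are spaced 276 mm apart (underside to underside).


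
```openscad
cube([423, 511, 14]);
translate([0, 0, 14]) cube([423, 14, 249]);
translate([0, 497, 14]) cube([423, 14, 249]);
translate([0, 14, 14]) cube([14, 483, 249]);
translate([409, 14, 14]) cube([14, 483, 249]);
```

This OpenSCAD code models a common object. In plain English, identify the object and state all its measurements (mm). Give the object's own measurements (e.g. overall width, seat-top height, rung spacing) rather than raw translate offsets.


An open-topped rectangular box: outside dimensions 423×511×263 mm, with a uniform wall and base thickness of 14 mm. The base is a full 423×511 slab on the floor; four walls sit on top of the base. The front and back walls (the −y and +y sides) span the full width; the two side walls fit between them.


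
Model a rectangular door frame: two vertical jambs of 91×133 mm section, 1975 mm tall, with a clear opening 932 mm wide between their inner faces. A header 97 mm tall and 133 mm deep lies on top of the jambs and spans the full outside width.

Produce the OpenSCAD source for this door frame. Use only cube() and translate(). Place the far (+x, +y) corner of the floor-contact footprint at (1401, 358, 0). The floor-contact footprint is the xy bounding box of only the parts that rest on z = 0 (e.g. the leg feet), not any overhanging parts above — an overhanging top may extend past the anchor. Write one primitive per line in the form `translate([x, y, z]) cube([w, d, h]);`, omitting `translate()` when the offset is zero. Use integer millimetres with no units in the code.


translate([287, 225, 0]) cube([91, 133, 1975]);
translate([1310, 225, 0]) cube([91, 133, 1975]);
translate([287, 225, 1975]) cube([1114, 133, 97]);


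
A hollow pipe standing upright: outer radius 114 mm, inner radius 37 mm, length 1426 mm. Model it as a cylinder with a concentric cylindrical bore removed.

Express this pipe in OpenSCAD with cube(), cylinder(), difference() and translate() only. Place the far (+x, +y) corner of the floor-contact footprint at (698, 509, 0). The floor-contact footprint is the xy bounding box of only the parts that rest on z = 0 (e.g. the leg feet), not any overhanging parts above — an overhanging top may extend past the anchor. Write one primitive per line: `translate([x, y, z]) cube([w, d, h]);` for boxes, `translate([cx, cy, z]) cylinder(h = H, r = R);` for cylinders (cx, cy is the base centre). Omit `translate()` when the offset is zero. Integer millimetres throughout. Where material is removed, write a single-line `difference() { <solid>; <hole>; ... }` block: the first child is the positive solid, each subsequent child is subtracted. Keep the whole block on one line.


difference() { translate([584, 395, 0]) cylinder(h = 1426, r = 114); translate([584, 395, 0]) cylinder(h = 1426, r = 37); }


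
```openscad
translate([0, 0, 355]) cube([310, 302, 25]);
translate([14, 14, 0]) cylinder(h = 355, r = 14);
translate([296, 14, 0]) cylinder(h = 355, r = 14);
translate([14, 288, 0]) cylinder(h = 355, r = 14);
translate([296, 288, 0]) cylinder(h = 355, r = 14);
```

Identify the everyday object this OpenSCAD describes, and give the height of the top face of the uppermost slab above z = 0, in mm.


A stool. The seat height is 380 mm.

A 310×302×25 slab at z = 355 on four corner cylinders — a stool. The seat top is 355 + 25 = 380 mm.


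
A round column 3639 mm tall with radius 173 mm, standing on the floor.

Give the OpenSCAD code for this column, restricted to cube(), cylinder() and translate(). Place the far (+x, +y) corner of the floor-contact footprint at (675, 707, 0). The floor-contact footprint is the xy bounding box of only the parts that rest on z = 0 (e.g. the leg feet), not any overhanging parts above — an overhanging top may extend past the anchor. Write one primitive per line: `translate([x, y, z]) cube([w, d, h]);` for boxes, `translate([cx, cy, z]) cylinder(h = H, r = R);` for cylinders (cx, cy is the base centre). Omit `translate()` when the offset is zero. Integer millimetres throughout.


translate([502, 534, 0]) cylinder(h = 3639, r = 173);


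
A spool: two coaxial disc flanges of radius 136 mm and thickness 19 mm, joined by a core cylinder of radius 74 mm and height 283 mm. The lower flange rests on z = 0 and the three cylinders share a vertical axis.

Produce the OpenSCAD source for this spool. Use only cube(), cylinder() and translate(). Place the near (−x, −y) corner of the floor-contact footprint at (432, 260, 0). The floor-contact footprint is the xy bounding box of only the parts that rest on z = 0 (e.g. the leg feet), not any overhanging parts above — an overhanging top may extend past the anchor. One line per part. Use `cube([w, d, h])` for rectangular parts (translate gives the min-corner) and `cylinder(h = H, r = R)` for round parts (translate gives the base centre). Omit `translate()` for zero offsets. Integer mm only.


translate([568, 396, 0]) cylinder(h = 19, r = 136);
translate([568, 396, 19]) cylinder(h = 283, r = 74);
translate([568, 396, 302]) cylinder(h = 19, r = 136);


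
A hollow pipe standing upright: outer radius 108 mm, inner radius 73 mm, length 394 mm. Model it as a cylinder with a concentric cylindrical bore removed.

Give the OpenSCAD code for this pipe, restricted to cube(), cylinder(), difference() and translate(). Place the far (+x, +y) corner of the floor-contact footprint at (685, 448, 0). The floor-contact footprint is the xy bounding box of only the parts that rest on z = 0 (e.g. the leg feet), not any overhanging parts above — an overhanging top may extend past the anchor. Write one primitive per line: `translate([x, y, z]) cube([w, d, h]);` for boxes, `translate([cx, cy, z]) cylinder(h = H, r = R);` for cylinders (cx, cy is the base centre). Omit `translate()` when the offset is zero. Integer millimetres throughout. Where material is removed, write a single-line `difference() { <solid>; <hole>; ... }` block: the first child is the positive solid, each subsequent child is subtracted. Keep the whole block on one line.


difference() { translate([577, 340, 0]) cylinder(h = 394, r = 108); translate([577, 340, 0]) cylinder(h = 394, r = 73); }


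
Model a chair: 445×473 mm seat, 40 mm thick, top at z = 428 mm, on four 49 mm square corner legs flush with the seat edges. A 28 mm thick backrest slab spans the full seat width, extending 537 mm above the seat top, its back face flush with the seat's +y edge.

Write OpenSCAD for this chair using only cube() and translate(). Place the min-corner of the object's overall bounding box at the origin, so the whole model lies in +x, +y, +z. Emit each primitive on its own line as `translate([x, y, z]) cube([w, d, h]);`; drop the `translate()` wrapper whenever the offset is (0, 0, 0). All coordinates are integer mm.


// leg_h = 428 - 40 = 388
translate([0, 0, 388]) cube([445, 473, 40]);
cube([49, 49, 388]);
translate([396, 0, 0]) cube([49, 49, 388]);
translate([0, 424, 0]) cube([49, 49, 388]);
translate([396, 424, 0]) cube([49, 49, 388]);
translate([0, 445, 428]) cube([445, 28, 537]);


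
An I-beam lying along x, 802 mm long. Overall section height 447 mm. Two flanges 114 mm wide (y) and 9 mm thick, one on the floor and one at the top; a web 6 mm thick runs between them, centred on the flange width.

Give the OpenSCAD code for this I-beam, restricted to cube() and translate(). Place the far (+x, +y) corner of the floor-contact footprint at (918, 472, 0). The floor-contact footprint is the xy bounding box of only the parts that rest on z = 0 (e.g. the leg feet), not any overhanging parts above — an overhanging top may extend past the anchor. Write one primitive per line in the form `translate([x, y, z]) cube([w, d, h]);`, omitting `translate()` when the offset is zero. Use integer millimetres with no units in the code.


translate([116, 358, 0]) cube([802, 114, 9]);
translate([116, 412, 9]) cube([802, 6, 429]);
translate([116, 358, 438]) cube([802, 114, 9]);


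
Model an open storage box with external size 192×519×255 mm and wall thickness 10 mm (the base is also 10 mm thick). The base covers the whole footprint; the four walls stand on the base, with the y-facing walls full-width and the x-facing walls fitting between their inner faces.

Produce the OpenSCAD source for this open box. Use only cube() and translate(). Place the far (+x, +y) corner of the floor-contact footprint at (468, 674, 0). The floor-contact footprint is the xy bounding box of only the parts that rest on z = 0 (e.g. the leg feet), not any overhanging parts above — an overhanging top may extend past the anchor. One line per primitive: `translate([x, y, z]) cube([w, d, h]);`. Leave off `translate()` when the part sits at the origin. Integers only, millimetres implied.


translate([276, 155, 0]) cube([192, 519, 10]);
translate([276, 155, 10]) cube([192, 10, 245]);
translate([276, 664, 10]) cube([192, 10, 245]);
translate([276, 165, 10]) cube([10, 499, 245]);
translate([458, 165, 10]) cube([10, 499, 245]);


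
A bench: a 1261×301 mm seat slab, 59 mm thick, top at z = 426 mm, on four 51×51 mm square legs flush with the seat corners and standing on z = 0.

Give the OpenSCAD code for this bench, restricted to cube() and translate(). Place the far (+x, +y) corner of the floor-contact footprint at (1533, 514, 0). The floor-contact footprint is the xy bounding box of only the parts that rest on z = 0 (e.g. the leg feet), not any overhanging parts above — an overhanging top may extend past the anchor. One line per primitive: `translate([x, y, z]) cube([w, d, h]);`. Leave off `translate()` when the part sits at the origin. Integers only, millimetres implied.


translate([272, 213, 367]) cube([1261, 301, 59]);
translate([272, 213, 0]) cube([51, 51, 367]);
translate([272, 463, 0]) cube([51, 51, 367]);
translate([1482, 213, 0]) cube([51, 51, 367]);
translate([1482, 463, 0]) cube([51, 51, 367]);


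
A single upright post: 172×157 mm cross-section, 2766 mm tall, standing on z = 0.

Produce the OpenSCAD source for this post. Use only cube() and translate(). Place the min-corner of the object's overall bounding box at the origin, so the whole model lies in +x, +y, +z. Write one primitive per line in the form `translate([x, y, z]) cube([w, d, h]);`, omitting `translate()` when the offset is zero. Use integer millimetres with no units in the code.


cube([172, 157, 2766]);


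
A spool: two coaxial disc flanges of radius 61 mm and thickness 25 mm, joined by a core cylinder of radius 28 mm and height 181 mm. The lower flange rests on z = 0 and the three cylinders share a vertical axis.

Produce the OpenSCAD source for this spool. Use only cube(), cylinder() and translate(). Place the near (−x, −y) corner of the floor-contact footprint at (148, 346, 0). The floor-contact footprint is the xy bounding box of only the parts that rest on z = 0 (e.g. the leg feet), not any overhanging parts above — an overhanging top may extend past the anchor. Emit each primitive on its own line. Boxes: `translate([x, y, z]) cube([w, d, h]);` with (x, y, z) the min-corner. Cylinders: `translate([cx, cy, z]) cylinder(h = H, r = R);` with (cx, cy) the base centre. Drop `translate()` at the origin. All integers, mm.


translate([209, 407, 0]) cylinder(h = 25, r = 61);
translate([209, 407, 25]) cylinder(h = 181, r = 28);
translate([209, 407, 206]) cylinder(h = 25, r = 61);


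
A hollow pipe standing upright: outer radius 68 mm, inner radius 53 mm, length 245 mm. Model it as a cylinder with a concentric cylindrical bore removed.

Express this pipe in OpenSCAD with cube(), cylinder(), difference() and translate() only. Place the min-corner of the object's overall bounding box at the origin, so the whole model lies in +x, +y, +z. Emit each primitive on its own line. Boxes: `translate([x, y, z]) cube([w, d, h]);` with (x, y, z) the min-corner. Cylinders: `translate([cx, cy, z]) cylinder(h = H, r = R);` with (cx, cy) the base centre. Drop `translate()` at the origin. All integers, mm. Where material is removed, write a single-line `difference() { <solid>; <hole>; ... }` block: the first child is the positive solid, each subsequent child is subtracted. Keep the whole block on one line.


difference() { translate([68, 68, 0]) cylinder(h = 245, r = 68); translate([68, 68, 0]) cylinder(h = 245, r = 53); }


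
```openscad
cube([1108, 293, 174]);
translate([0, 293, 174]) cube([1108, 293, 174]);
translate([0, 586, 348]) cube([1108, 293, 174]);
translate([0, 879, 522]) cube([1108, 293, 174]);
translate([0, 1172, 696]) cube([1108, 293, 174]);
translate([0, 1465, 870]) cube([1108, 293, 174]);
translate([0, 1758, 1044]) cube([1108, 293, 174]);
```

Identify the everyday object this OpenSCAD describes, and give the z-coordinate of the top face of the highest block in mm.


A staircase. The total rise is 1218 mm.

7 identical blocks, each offset up and back from the previous — a staircase. Each step is 174 mm tall and there are 7 of them, so the total rise is 7 × 174 = 1218 mm.


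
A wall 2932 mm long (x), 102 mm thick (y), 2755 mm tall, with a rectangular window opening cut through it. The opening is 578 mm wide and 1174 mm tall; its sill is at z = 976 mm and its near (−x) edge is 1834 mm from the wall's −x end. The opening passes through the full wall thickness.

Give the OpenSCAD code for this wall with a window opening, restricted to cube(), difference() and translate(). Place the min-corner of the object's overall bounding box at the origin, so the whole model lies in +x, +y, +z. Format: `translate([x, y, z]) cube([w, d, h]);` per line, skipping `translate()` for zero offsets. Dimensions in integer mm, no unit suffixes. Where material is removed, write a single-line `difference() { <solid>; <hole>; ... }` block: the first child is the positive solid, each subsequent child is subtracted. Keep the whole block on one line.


difference() { cube([2932, 102, 2755]); translate([1834, 0, 976]) cube([578, 102, 1174]); }


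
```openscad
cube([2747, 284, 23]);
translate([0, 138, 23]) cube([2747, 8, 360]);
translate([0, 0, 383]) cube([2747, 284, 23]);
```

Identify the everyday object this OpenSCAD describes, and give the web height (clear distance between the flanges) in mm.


An I-beam. The web height is 360 mm.

Two wide flanges with a thin centred web — an I-beam. Overall 406 mm minus two 23 mm flanges gives a web of 406 − 2·23 = 360 mm.


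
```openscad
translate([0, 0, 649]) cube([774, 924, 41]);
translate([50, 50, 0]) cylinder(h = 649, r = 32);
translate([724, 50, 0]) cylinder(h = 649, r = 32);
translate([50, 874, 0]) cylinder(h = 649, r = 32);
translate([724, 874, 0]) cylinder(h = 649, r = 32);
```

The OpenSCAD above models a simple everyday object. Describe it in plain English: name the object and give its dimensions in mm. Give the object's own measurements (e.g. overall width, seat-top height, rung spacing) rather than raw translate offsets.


A table: top 774 mm (x) × 924 mm (y), 41 mm thick, upper face at z = 690 mm, on four round legs of 64 mm diameter, each leg's bounding box inset 18 mm from the nearest pair of top edges from z = 0 to the bottom of the top.


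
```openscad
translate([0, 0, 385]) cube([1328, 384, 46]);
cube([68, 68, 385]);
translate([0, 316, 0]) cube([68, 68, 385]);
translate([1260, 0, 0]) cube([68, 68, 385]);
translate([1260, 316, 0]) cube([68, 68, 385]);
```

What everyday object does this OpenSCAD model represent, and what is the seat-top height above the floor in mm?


A bench. The seat-top height is 431 mm.

A long slab on four corner posts — a bench. The slab sits at z = 385 with thickness 46, so the top is 385 + 46 = 431 mm.


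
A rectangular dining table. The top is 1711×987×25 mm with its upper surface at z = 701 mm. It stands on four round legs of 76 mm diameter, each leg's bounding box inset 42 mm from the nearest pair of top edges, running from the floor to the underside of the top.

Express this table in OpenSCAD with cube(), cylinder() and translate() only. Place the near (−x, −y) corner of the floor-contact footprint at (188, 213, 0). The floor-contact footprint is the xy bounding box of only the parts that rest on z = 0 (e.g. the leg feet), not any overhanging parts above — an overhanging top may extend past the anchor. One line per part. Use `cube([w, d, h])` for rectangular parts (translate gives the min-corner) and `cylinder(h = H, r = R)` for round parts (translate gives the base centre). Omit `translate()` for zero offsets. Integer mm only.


translate([146, 171, 676]) cube([1711, 987, 25]);
translate([226, 251, 0]) cylinder(h = 676, r = 38);
translate([1777, 251, 0]) cylinder(h = 676, r = 38);
translate([226, 1078, 0]) cylinder(h = 676, r = 38);
translate([1777, 1078, 0]) cylinder(h = 676, r = 38);


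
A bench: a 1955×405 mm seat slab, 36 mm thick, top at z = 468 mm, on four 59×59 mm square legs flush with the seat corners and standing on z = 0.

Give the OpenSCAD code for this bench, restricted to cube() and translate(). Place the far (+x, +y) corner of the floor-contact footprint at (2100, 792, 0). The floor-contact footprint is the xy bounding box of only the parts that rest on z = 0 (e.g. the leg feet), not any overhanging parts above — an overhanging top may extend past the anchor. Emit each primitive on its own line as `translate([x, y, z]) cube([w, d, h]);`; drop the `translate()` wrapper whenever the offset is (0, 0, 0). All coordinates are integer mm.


// leg_h = 468 − 36 = 432
translate([145, 387, 432]) cube([1955, 405, 36]);
translate([145, 387, 0]) cube([59, 59, 432]);
translate([145, 733, 0]) cube([59, 59, 432]);
translate([2041, 387, 0]) cube([59, 59, 432]);
translate([2041, 733, 0]) cube([59, 59, 432]);


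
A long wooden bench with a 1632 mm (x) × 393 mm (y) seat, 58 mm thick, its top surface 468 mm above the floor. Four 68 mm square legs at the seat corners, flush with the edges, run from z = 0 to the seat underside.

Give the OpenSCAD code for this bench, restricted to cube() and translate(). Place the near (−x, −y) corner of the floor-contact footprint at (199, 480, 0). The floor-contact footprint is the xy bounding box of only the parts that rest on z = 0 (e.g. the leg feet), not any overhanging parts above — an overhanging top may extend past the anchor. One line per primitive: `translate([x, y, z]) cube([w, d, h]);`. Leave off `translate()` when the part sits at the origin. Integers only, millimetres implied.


translate([199, 480, 410]) cube([1632, 393, 58]);
translate([199, 480, 0]) cube([68, 68, 410]);
translate([199, 805, 0]) cube([68, 68, 410]);
translate([1763, 480, 0]) cube([68, 68, 410]);
translate([1763, 805, 0]) cube([68, 68, 410]);


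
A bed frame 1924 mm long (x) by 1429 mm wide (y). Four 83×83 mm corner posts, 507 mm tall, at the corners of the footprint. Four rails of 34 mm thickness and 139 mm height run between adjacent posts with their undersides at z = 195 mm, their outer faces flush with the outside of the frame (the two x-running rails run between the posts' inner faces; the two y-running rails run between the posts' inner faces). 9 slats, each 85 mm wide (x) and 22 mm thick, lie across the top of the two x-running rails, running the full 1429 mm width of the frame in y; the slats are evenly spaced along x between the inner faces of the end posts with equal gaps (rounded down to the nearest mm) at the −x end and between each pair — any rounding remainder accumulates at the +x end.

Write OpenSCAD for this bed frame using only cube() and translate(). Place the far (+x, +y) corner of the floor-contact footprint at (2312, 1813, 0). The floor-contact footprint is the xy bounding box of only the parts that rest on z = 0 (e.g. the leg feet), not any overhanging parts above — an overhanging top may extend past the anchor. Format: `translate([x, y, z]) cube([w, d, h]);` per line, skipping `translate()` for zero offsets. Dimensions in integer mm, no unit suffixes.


// slat z = rail_z + rail_h = 195 + 139 = 334
// slat gap = ⌊(1758 − 9·85) / 10⌋ = 99
translate([388, 384, 0]) cube([83, 83, 507]);
translate([388, 1730, 0]) cube([83, 83, 507]);
translate([2229, 384, 0]) cube([83, 83, 507]);
translate([2229, 1730, 0]) cube([83, 83, 507]);
translate([471, 384, 195]) cube([1758, 34, 139]);
translate([471, 1779, 195]) cube([1758, 34, 139]);
translate([388, 467, 195]) cube([34, 1263, 139]);
translate([2278, 467, 195]) cube([34, 1263, 139]);
translate([570, 384, 334]) cube([85, 1429, 22]);
translate([754, 384, 334]) cube([85, 1429, 22]);
translate([938, 384, 334]) cube([85, 1429, 22]);
translate([1122, 384, 334]) cube([85, 1429, 22]);
translate([1306, 384, 334]) cube([85, 1429, 22]);
translate([1490, 384, 334]) cube([85, 1429, 22]);
translate([1674, 384, 334]) cube([85, 1429, 22]);
translate([1858, 384, 334]) cube([85, 1429, 22]);
translate([2042, 384, 334]) cube([85, 1429, 22]);


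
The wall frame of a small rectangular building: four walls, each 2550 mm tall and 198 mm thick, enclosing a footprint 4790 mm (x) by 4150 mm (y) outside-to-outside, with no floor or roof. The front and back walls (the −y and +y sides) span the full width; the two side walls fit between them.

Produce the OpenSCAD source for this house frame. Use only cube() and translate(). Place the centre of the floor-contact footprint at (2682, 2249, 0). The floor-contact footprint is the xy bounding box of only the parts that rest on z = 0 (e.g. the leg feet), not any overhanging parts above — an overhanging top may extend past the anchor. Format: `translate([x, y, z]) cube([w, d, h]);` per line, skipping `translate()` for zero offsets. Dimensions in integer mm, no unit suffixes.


translate([287, 174, 0]) cube([4790, 198, 2550]);
translate([287, 4126, 0]) cube([4790, 198, 2550]);
translate([287, 372, 0]) cube([198, 3754, 2550]);
translate([4879, 372, 0]) cube([198, 3754, 2550]);


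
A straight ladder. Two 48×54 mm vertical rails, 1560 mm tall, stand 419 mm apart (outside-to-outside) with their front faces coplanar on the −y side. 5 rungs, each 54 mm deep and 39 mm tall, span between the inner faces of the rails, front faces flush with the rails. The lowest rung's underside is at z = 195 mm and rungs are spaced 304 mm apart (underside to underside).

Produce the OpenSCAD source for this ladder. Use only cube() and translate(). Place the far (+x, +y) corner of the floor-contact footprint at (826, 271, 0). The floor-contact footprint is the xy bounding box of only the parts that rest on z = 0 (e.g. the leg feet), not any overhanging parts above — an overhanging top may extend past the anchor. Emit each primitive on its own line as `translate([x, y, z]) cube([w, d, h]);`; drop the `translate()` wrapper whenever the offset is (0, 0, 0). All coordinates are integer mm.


// rung span = 419 - 2*48 = 323
// rung[k] z = 195 + k*304
translate([407, 217, 0]) cube([48, 54, 1560]);
translate([778, 217, 0]) cube([48, 54, 1560]);
translate([455, 217, 195]) cube([323, 54, 39]);
translate([455, 217, 499]) cube([323, 54, 39]);
translate([455, 217, 803]) cube([323, 54, 39]);
translate([455, 217, 1107]) cube([323, 54, 39]);
translate([455, 217, 1411]) cube([323, 54, 39]);


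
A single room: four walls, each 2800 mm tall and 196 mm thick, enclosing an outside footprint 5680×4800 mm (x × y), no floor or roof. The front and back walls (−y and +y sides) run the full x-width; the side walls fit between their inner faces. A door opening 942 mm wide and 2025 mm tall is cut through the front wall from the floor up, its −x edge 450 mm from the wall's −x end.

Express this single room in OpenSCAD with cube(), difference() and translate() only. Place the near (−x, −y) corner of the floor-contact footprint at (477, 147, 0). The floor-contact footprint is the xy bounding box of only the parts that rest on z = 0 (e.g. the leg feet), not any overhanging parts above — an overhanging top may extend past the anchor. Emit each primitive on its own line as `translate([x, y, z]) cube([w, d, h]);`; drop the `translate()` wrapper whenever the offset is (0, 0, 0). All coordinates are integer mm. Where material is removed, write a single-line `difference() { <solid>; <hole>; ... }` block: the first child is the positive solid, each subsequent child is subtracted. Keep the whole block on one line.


difference() { translate([477, 147, 0]) cube([5680, 196, 2800]); translate([927, 147, 0]) cube([942, 196, 2025]); }
translate([477, 4751, 0]) cube([5680, 196, 2800]);
translate([477, 343, 0]) cube([196, 4408, 2800]);
translate([5961, 343, 0]) cube([196, 4408, 2800]);


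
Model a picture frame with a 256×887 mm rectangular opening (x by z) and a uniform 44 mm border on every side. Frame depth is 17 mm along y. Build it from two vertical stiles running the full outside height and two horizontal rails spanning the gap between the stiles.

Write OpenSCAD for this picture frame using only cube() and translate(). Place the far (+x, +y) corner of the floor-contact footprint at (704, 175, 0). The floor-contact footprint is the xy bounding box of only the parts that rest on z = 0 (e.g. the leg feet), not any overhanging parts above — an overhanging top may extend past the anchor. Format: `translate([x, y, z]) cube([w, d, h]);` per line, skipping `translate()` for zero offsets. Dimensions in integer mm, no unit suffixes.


translate([360, 158, 0]) cube([44, 17, 975]);
translate([660, 158, 0]) cube([44, 17, 975]);
translate([404, 158, 0]) cube([256, 17, 44]);
translate([404, 158, 931]) cube([256, 17, 44]);


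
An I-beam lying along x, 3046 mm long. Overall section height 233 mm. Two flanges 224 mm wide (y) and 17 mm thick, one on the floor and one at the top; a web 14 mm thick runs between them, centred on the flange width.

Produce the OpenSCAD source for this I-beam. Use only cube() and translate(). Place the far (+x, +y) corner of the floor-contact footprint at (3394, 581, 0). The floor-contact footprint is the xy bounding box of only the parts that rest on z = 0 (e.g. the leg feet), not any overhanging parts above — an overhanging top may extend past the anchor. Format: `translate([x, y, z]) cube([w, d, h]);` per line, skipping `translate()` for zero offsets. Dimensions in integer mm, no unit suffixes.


translate([348, 357, 0]) cube([3046, 224, 17]);
translate([348, 462, 17]) cube([3046, 14, 199]);
translate([348, 357, 216]) cube([3046, 224, 17]);


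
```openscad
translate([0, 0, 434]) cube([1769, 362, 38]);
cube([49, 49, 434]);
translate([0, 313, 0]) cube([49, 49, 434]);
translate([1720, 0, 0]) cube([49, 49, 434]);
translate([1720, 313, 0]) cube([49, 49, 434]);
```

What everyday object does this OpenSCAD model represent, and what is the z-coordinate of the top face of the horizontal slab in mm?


A bench. The seat-top height is 472 mm.

A long slab on four corner posts — a bench. The slab sits at z = 434 with thickness 38, so the top is 434 + 38 = 472 mm.


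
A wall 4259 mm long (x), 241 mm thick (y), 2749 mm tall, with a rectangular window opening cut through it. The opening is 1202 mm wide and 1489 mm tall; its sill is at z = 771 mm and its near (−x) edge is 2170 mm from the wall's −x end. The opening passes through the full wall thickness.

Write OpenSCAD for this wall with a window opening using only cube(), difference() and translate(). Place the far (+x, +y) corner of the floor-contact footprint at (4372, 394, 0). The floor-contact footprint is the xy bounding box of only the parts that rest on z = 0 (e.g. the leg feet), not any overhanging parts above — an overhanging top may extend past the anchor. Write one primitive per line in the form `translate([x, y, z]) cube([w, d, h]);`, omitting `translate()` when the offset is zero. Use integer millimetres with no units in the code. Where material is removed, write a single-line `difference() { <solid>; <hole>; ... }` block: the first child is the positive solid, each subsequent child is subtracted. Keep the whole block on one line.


difference() { translate([113, 153, 0]) cube([4259, 241, 2749]); translate([2283, 153, 771]) cube([1202, 241, 1489]); }


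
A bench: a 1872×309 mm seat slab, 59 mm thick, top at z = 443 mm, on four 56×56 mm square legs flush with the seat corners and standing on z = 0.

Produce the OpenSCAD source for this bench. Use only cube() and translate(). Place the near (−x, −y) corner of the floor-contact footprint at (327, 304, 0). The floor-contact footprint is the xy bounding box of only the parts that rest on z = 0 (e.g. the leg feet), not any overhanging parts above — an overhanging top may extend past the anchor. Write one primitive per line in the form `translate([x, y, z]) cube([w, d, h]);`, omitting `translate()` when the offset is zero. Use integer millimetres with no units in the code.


translate([327, 304, 384]) cube([1872, 309, 59]);
translate([327, 304, 0]) cube([56, 56, 384]);
translate([327, 557, 0]) cube([56, 56, 384]);
translate([2143, 304, 0]) cube([56, 56, 384]);
translate([2143, 557, 0]) cube([56, 56, 384]);


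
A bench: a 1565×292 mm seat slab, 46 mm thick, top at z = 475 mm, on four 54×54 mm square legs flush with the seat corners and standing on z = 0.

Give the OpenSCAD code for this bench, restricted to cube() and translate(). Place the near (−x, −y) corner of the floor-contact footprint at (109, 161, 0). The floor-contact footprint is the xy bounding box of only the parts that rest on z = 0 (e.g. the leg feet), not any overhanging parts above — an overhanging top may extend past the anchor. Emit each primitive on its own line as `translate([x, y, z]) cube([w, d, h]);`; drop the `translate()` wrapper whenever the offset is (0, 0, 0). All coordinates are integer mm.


translate([109, 161, 429]) cube([1565, 292, 46]);
translate([109, 161, 0]) cube([54, 54, 429]);
translate([109, 399, 0]) cube([54, 54, 429]);
translate([1620, 161, 0]) cube([54, 54, 429]);
translate([1620, 399, 0]) cube([54, 54, 429]);


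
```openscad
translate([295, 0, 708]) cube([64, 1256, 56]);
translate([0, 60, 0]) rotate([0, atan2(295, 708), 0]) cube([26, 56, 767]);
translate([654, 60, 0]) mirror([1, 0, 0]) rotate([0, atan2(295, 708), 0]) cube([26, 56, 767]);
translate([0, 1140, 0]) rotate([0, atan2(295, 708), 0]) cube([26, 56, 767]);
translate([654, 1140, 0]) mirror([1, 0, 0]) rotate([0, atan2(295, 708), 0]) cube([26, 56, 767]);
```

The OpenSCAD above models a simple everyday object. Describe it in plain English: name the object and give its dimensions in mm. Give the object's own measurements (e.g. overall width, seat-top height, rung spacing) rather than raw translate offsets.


A sawhorse. A 64×1256×56 mm beam (x, y, z) sits on two A-frame leg pairs. Each pair is two raked legs of 26×56 mm section (56 mm along y) splaying symmetrically in x. Each leg rises 708 mm vertically over 295 mm of horizontal reach and is 767 mm long along its own axis. Every leg's outer bottom edge rests on the floor and its outer top edge meets a bottom edge of the beam — the left legs (tilting toward +x) meet the beam's −x bottom edge, the right legs (their mirror images, tilting toward −x) meet its +x bottom edge — so the leg tops tuck under the beam, the beam's underside is 708 mm above the floor, and the feet are 654 mm apart outside-to-outside with the beam centred between them. The two leg pairs are set in 60 mm from either end of the beam.


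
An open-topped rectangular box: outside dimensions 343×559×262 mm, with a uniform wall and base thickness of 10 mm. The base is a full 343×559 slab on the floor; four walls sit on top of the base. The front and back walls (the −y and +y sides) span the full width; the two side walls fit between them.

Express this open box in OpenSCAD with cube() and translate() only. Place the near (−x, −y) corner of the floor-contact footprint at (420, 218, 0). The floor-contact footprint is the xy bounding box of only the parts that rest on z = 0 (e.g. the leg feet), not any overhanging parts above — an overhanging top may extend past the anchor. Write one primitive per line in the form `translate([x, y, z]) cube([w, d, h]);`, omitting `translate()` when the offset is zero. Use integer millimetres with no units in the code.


translate([420, 218, 0]) cube([343, 559, 10]);
translate([420, 218, 10]) cube([343, 10, 252]);
translate([420, 767, 10]) cube([343, 10, 252]);
translate([420, 228, 10]) cube([10, 539, 252]);
translate([753, 228, 10]) cube([10, 539, 252]);


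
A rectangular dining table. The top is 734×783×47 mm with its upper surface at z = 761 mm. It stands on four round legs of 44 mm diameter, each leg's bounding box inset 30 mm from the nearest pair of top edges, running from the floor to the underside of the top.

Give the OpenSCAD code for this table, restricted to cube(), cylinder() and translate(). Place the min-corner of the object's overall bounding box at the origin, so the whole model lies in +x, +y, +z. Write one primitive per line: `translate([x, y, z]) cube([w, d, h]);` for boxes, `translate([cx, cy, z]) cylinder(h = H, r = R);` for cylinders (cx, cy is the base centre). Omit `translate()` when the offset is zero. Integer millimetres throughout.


translate([0, 0, 714]) cube([734, 783, 47]);
translate([52, 52, 0]) cylinder(h = 714, r = 22);
translate([682, 52, 0]) cylinder(h = 714, r = 22);
translate([52, 731, 0]) cylinder(h = 714, r = 22);
translate([682, 731, 0]) cylinder(h = 714, r = 22);


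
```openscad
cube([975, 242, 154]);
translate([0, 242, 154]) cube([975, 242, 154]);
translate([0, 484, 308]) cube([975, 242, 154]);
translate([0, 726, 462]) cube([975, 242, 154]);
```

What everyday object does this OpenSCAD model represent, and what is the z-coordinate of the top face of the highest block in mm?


A staircase. The total rise is 616 mm.

4 identical blocks, each offset up and back from the previous — a staircase. Each step is 154 mm tall and there are 4 of them, so the total rise is 4 × 154 = 616 mm.


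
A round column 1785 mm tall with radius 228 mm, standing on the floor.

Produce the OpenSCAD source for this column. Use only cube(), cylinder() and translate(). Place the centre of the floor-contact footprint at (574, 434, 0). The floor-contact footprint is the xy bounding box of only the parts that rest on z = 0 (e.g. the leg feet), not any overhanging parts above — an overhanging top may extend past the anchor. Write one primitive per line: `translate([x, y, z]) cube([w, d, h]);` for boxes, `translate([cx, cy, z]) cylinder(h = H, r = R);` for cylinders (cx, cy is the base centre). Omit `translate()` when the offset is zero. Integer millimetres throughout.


translate([574, 434, 0]) cylinder(h = 1785, r = 228);


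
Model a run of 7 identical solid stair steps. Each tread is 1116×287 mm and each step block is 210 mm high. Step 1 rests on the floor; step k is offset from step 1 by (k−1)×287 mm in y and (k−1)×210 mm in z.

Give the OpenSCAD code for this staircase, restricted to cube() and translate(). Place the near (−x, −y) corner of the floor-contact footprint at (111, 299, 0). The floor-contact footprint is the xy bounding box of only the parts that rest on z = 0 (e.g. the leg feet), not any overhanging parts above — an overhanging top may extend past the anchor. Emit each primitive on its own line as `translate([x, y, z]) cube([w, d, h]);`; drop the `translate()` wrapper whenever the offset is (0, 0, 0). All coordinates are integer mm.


translate([111, 299, 0]) cube([1116, 287, 210]);
translate([111, 586, 210]) cube([1116, 287, 210]);
translate([111, 873, 420]) cube([1116, 287, 210]);
translate([111, 1160, 630]) cube([1116, 287, 210]);
translate([111, 1447, 840]) cube([1116, 287, 210]);
translate([111, 1734, 1050]) cube([1116, 287, 210]);
translate([111, 2021, 1260]) cube([1116, 287, 210]);


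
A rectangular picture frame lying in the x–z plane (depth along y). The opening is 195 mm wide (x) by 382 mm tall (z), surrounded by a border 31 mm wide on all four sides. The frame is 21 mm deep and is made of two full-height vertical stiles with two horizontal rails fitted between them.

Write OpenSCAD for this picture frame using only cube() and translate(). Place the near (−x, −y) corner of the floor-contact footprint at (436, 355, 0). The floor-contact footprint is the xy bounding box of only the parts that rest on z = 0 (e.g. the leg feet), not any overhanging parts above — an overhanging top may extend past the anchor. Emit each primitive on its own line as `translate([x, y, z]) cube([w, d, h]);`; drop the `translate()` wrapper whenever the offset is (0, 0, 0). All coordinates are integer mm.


translate([436, 355, 0]) cube([31, 21, 444]);
translate([662, 355, 0]) cube([31, 21, 444]);
translate([467, 355, 0]) cube([195, 21, 31]);
translate([467, 355, 413]) cube([195, 21, 31]);


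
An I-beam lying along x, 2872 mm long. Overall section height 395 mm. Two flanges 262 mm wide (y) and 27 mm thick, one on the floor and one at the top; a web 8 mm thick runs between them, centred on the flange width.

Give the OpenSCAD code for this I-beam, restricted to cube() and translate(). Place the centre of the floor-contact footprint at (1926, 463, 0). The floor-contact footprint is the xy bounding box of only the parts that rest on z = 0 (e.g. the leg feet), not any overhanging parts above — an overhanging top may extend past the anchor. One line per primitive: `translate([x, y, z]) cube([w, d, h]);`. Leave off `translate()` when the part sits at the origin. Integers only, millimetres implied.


translate([490, 332, 0]) cube([2872, 262, 27]);
translate([490, 459, 27]) cube([2872, 8, 341]);
translate([490, 332, 368]) cube([2872, 262, 27]);


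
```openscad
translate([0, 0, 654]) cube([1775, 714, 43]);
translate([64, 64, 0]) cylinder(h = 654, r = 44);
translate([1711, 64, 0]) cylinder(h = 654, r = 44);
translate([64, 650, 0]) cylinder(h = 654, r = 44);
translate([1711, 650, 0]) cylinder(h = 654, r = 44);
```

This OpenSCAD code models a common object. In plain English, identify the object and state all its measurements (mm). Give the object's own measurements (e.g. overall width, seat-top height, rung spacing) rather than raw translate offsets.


A table: top 1775 mm (x) × 714 mm (y), 43 mm thick, upper face at z = 697 mm, on four round legs of 88 mm diameter, each leg's bounding box inset 20 mm from the nearest pair of top edges from z = 0 to the bottom of the top.


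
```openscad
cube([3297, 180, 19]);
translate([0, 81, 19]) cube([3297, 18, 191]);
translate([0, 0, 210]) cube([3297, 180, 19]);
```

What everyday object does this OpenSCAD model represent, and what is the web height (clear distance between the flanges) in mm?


An I-beam. The web height is 191 mm.

Two wide flanges with a thin centred web — an I-beam. Overall 229 mm minus two 19 mm flanges gives a web of 229 − 2·19 = 191 mm.


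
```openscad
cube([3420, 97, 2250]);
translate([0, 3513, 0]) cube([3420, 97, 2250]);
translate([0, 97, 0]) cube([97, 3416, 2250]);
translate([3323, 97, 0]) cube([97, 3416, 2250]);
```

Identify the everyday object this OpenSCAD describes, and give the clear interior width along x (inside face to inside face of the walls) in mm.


A house (or room) frame. The interior width is 3226 mm.

Four 2250 mm walls enclosing a rectangle with no floor or roof — a room or house frame. Outside width is 3420 mm and wall thickness is 97 mm, so the interior width is 3420 − 2 × 97 = 3226 mm.
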